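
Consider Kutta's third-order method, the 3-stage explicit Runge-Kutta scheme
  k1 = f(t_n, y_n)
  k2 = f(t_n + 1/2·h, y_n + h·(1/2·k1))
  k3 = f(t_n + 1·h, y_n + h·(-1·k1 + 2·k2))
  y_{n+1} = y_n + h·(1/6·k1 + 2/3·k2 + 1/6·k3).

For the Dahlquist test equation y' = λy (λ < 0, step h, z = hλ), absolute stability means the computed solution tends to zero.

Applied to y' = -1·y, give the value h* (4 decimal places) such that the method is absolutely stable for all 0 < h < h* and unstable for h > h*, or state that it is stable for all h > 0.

(-2.5127,0); λ=-1 ⇒ h* = 2.5127.

Test eqn y'=λy, z=hλ:
  order 3, 3-stage ⇒ R(z)=1+z+z^2/2+z^3/6
  (e.g. R(-1.47)=0.08103, |R|=0.08103)

Find x<0 with |R(x)|<1.
x=-1.47: |R|=0.0810
|R(-2.46)|=0.9154 |R(-2.38)|=0.7947 |R(-0.82)|=0.4243
Bisect:
  x_lo=-3.3546 |R|=3.0196  x_hi=-0.1825 |R|=0.8332
  mid=-1.76852 |R|=0.12658 →hi
  mid=-2.56155 |R|=1.08206 →lo
  mid=-2.16504 |R|=0.51274 →hi
  mid=-2.36329 |R|=0.77061 →hi
  mid=-2.46242 |R|=0.91915 →hi
  mid=-2.51198 |R|=0.99875 →hi
  mid=-2.53677 |R|=1.03993 →lo
  mid=-2.52438 |R|=1.01922 →lo
  mid=-2.51818 |R|=1.00896 →lo
  mid=-2.51508 |R|=1.00385 →lo
  ...
  [-2.51276,-2.51257] ⇒ x*=-2.5127
Interval (-2.5127, 0).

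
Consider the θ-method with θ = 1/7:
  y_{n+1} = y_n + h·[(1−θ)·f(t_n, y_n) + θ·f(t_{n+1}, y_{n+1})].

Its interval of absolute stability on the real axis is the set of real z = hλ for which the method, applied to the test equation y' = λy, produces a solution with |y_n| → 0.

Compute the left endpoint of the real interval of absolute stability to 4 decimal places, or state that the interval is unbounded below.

z* = -2.8000.

With y'=λy (z=hλ):
  y_{n+1} = y_n + z·[6/7·y_n + 1/7·y_{n+1}] ⇒ (1 − 1/7z)y_{n+1} = (1 + 6/7z)y_n
  ⇒ R(z) = (1 + 6/7z)/(1 − 1/7z).

Need |R(x)|<1, x<0.
x=-1.55: |R|=0.2690
R=−1: 1+6/7x = −1+1/7x ⇒ -5/7x=2 ⇒ x=2/(-5/7)=-2.8000
Confirm numerically:
  x=-1.948: |R|=0.52392 <1
  x=-1.593: |R|=0.29768 <1
  x=-1.187: |R|=0.01490 <1
  x=-3.269: |R|=1.22836 >1
  x=-3.062: |R|=1.13019 >1
So |R|<1 on (-2.8000, 0).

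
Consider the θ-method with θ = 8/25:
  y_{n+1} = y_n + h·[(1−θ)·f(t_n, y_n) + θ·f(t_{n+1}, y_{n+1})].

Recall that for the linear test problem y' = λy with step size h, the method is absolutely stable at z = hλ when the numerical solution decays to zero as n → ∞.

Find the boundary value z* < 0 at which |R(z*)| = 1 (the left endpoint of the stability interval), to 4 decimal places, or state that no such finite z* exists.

z* = -5.5556.

On y'=λy, z=hλ:
  y_{n+1} = y_n + z·[17/25·y_n + 8/25·y_{n+1}] ⇒ (1 − 8/25z)y_{n+1} = (1 + 17/25z)y_n
  R(z) = (1 + 17/25z)/(1 − 8/25z).

Boundary: |R(x)|=1, x<0.
x=-0.89: |R|=0.3073
R=−1: 1+17/25x = −1+8/25x ⇒ -9/25x=2 ⇒ x=2/(-9/25)=-5.5556
Confirm numerically:
  x=-4.416: |R|=0.83000 <1
  x=-4.346: |R|=0.81786 <1
  x=-3.569: |R|=0.66614 <1
  x=-5.955: |R|=1.04949 >1
  x=-5.919: |R|=1.04521 >1
  x=-5.670: |R|=1.01464 >1
Interval (-5.5556, 0).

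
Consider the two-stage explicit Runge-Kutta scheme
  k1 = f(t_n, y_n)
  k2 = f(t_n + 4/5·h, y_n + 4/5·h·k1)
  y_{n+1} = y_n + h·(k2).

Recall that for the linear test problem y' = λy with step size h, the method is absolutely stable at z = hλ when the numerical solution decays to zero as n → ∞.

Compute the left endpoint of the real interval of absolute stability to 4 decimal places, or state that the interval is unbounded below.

On y'=λy, z=hλ:
  k1=λy_n ⇒ h·k1=z·y_n;  k2=λ(1+4/5z)y_n ⇒ h·k2=z(1+4/5z)y_n
  y_{n+1}/y_n = 1 + z(1+4/5z) = 1 + z + 4/5z²
  Hence R(z) = 1 + z + 4/5z².

Find x<0 with |R(x)|<1.
x=-0.49: |R|=0.7021
R=1: x+4/5x²=0 ⇒ x=−5/4=-1.2500; min R=1−1/(4·4/5)=0.6875>−1
Confirm numerically:
  x=-1.162: |R|=0.91820 <1
  x=-1.090: |R|=0.86048 <1
  x=-1.025: |R|=0.81550 <1
  x=-1.022: |R|=0.81359 <1
  x=-1.649: |R|=1.52636 >1
  x=-1.601: |R|=1.44956 >1
  x=-1.347: |R|=1.10453 >1
Stable set (-1.2500, 0).

left endpoint -1.2500.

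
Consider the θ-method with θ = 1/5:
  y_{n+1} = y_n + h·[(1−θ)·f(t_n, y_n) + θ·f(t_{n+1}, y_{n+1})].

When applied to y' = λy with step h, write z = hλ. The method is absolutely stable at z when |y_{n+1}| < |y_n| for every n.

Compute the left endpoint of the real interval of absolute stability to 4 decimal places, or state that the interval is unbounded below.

On y'=λy, z=hλ:
  y_{n+1} = y_n + z·[4/5·y_n + 1/5·y_{n+1}] ⇒ (1 − 1/5z)y_{n+1} = (1 + 4/5z)y_n
  so R(z) = (1 + 4/5z)/(1 − 1/5z).

Need |R(x)|<1, x<0.
x=-1.01: |R|=0.1597
R=−1: 1+4/5x = −1+1/5x ⇒ -3/5x=2 ⇒ x=2/(-3/5)=-3.3333
Confirm numerically:
  x=-3.208: |R|=0.95419 <1
  x=-2.781: |R|=0.78705 <1
  x=-1.684: |R|=0.25972 <1
  x=-3.926: |R|=1.19919 >1
  x=-3.672: |R|=1.11716 >1
  x=-3.491: |R|=1.05571 >1
Interval (-3.3333, 0).

left endpoint -3.3333.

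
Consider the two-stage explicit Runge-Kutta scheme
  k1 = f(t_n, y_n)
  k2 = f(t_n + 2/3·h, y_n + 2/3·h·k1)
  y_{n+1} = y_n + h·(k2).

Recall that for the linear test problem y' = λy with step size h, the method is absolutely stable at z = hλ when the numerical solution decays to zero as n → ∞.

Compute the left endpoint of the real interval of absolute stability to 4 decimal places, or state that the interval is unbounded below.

Test eqn y'=λy, z=hλ:
  k1=λy_n ⇒ h·k1=z·y_n;  k2=λ(1+2/3z)y_n ⇒ h·k2=z(1+2/3z)y_n
  y_{n+1}/y_n = 1 + z(1+2/3z) = 1 + z + 2/3z²
  Hence R(z) = 1 + z + 2/3z².

Solve |R(x)|<1 on ℝ⁻.
x=-0.89: |R|=0.6381
R=1: x+2/3x²=0 ⇒ x=−3/2=-1.5000; min R=1−1/(4·2/3)=0.6250>−1
Confirm numerically:
  x=-1.201: |R|=0.76060 <1
  x=-1.010: |R|=0.67007 <1
  x=-0.831: |R|=0.62937 <1
  x=-2.094: |R|=1.82922 >1
  x=-1.661: |R|=1.17828 >1
Stable set (-1.5000, 0).

z* = -1.5000.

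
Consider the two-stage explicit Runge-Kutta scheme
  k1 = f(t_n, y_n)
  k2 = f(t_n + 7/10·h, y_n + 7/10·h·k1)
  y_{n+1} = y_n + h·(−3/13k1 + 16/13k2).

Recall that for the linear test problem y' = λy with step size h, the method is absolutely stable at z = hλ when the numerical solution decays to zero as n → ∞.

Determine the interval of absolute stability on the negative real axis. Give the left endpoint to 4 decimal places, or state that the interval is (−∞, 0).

z∈(-1.1607,0).

On y'=λy, z=hλ:
  k1=λy_n ⇒ h·k1=z·y_n;  k2=λ(1+7/10z)y_n ⇒ h·k2=z(1+7/10z)y_n
  y_{n+1}/y_n = 1 − 3/13z + 16/13z(1+7/10z) = 1 + z + 56/65z²
  R(z) = 1 + z + 56/65z².

Find x<0 with |R(x)|<1.
x=-1.34: |R|=1.2070
R=1: x+56/65x²=0 ⇒ x=−65/56=-1.1607; min R=1−1/(4·56/65)=0.7098>−1
Confirm numerically:
  x=-1.050: |R|=0.89985 <1
  x=-0.700: |R|=0.72215 <1
  x=-0.606: |R|=0.71039 <1
  x=-1.635: |R|=1.66809 >1
  x=-1.613: |R|=1.62852 >1
Stable set (-1.1607, 0).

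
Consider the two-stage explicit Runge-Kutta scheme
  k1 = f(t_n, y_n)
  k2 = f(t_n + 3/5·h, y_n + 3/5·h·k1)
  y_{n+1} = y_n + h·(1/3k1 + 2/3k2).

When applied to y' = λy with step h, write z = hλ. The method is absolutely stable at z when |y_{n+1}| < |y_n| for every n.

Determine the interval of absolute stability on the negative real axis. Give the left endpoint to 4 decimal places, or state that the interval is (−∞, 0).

With y'=λy (z=hλ):
  k1=λy_n ⇒ h·k1=z·y_n;  k2=λ(1+3/5z)y_n ⇒ h·k2=z(1+3/5z)y_n
  y_{n+1}/y_n = 1 + 1/3z + 2/3z(1+3/5z) = 1 + z + 2/5z²
  so R(z) = 1 + z + 2/5z².

Solve |R(x)|<1 on ℝ⁻.
x=-0.83: |R|=0.4456
R=1: x+2/5x²=0 ⇒ x=−5/2=-2.5000; min R=1−1/(4·2/5)=0.3750>−1
Confirm numerically:
  x=-1.912: |R|=0.55030 <1
  x=-1.452: |R|=0.39132 <1
  x=-1.304: |R|=0.37617 <1
  x=-1.210: |R|=0.37564 <1
  x=-2.783: |R|=1.31504 >1
  x=-2.563: |R|=1.06459 >1
  x=-2.525: |R|=1.02525 >1
Stable set (-2.5000, 0).

(-2.5000, 0).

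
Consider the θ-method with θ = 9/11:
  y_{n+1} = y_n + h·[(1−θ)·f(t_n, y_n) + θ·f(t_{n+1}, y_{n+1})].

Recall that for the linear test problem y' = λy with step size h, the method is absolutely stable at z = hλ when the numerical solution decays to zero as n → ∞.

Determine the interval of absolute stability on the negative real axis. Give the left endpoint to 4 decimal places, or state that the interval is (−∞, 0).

interval (−∞, 0).

Set f=λy, z=hλ:
  y_{n+1} = y_n + z·[2/11·y_n + 9/11·y_{n+1}] ⇒ (1 − 9/11z)y_{n+1} = (1 + 2/11z)y_n
  R(z) = (1 + 2/11z)/(1 − 9/11z).

Solve |R(x)|<1 on ℝ⁻.
x=-0.53: |R|=0.6303
x=-2: |R|=0.2414
x=-10: |R|=0.0891
x=-100: |R|=0.2075
θ=9/11≥1/2 ⇒ |1+2/11x|<|1−9/11x| ∀x<0 ⇒ unbounded interval.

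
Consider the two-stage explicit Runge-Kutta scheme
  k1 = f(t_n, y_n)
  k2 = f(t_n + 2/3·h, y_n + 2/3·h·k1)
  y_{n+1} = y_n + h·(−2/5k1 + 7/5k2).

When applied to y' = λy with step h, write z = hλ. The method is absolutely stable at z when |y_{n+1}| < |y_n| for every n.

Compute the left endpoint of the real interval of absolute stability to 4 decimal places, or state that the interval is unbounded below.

z* = -1.0714.

On y'=λy, z=hλ:
  k1=λy_n ⇒ h·k1=z·y_n;  k2=λ(1+2/3z)y_n ⇒ h·k2=z(1+2/3z)y_n
  y_{n+1}/y_n = 1 − 2/5z + 7/5z(1+2/3z) = 1 + z + 14/15z²
  ⇒ R(z) = 1 + z + 14/15z².

Need |R(x)|<1, x<0.
x=-1.78: |R|=2.1772
R=1: x+14/15x²=0 ⇒ x=−15/14=-1.0714; min R=1−1/(4·14/15)=0.7321>−1
Confirm numerically:
  x=-0.957: |R|=0.89779 <1
  x=-0.953: |R|=0.89466 <1
  x=-0.775: |R|=0.78558 <1
  x=-0.602: |R|=0.73624 <1
  x=-1.400: |R|=1.42933 >1
  x=-1.380: |R|=1.39744 >1
Interval (-1.0714, 0).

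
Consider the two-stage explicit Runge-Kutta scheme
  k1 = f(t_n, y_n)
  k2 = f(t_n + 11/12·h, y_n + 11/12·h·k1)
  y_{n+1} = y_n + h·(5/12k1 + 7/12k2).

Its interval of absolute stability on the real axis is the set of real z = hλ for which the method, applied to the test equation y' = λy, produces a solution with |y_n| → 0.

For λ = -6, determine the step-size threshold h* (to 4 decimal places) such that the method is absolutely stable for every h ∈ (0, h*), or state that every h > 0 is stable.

With y'=λy (z=hλ):
  k1=λy_n ⇒ h·k1=z·y_n;  k2=λ(1+11/12z)y_n ⇒ h·k2=z(1+11/12z)y_n
  y_{n+1}/y_n = 1 + 5/12z + 7/12z(1+11/12z) = 1 + z + 77/144z²
  so R(z) = 1 + z + 77/144z².

Boundary: |R(x)|=1, x<0.
x=-0.61: |R|=0.5890
R=1: x+77/144x²=0 ⇒ x=−144/77=-1.8701; min R=1−1/(4·77/144)=0.5325>−1
Confirm numerically:
  x=-1.844: |R|=0.97424 <1
  x=-1.588: |R|=0.76043 <1
  x=-1.223: |R|=0.57680 <1
  x=-1.067: |R|=0.54178 <1
  x=-2.435: |R|=1.73549 >1
  x=-2.148: |R|=1.31916 >1
  x=-2.065: |R|=1.21518 >1
So |R|<1 on (-1.8701, 0).

(-1.8701,0); λ=-6 ⇒ h* = (144/77)/6 = 0.3117.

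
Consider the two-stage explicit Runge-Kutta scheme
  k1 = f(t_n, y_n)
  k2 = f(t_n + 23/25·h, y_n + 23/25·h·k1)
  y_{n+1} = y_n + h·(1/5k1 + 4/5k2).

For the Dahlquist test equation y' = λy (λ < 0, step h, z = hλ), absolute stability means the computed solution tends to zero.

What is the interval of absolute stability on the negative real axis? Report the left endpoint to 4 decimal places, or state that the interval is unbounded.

Test eqn y'=λy, z=hλ:
  k1=λy_n ⇒ h·k1=z·y_n;  k2=λ(1+23/25z)y_n ⇒ h·k2=z(1+23/25z)y_n
  y_{n+1}/y_n = 1 + 1/5z + 4/5z(1+23/25z) = 1 + z + 92/125z²
  Hence R(z) = 1 + z + 92/125z².

Need |R(x)|<1, x<0.
x=-0.51: |R|=0.6814
R=1: x+92/125x²=0 ⇒ x=−125/92=-1.3587; min R=1−1/(4·92/125)=0.6603>−1
Confirm numerically:
  x=-0.850: |R|=0.68176 <1
  x=-0.779: |R|=0.66763 <1
  x=-0.775: |R|=0.66706 <1
  x=-1.867: |R|=1.69847 >1
  x=-1.602: |R|=1.28687 >1
So |R|<1 on (-1.3587, 0).

z∈(-1.3587,0).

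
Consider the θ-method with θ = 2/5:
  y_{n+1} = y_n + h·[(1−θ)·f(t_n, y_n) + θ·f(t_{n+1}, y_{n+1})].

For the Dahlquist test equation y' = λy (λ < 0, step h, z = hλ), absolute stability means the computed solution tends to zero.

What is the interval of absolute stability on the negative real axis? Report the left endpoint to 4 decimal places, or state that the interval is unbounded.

With y'=λy (z=hλ):
  y_{n+1} = y_n + z·[3/5·y_n + 2/5·y_{n+1}] ⇒ (1 − 2/5z)y_{n+1} = (1 + 3/5z)y_n
  R(z) = (1 + 3/5z)/(1 − 2/5z).

Boundary: |R(x)|=1, x<0.
x=-1.27: |R|=0.1578
R=−1: 1+3/5x = −1+2/5x ⇒ -1/5x=2 ⇒ x=2/(-1/5)=-10.0000
Confirm numerically:
  x=-9.283: |R|=0.96957 <1
  x=-8.633: |R|=0.93861 <1
  x=-8.164: |R|=0.91392 <1
  x=-4.025: |R|=0.54215 <1
  x=-10.197: |R|=1.00776 >1
  x=-10.147: |R|=1.00581 >1
Interval (-10.0000, 0).

(-10.0000, 0).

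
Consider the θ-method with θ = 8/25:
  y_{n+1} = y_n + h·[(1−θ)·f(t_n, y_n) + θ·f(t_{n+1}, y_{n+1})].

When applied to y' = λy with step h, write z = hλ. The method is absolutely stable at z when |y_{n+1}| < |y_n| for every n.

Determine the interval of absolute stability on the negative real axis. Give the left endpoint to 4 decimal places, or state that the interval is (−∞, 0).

z∈(-5.5556,0).

Test eqn y'=λy, z=hλ:
  y_{n+1} = y_n + z·[17/25·y_n + 8/25·y_{n+1}] ⇒ (1 − 8/25z)y_{n+1} = (1 + 17/25z)y_n
  ⇒ R(z) = (1 + 17/25z)/(1 − 8/25z).

Boundary: |R(x)|=1, x<0.
x=-1.48: |R|=0.0043
R=−1: 1+17/25x = −1+8/25x ⇒ -9/25x=2 ⇒ x=2/(-9/25)=-5.5556
Confirm numerically:
  x=-3.917: |R|=0.73823 <1
  x=-3.849: |R|=0.72471 <1
  x=-2.597: |R|=0.41832 <1
  x=-6.066: |R|=1.06248 >1
  x=-5.610: |R|=1.00701 >1
Stable set (-5.5556, 0).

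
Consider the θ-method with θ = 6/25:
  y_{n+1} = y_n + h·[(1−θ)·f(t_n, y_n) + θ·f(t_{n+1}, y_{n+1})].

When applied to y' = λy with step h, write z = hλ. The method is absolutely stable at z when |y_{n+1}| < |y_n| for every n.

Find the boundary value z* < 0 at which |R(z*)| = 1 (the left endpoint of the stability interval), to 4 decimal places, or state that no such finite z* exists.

z* = -3.8462.

With y'=λy (z=hλ):
  y_{n+1} = y_n + z·[19/25·y_n + 6/25·y_{n+1}] ⇒ (1 − 6/25z)y_{n+1} = (1 + 19/25z)y_n
  ⇒ R(z) = (1 + 19/25z)/(1 − 6/25z).

Boundary: |R(x)|=1, x<0.
x=-0.65: |R|=0.4377
R=−1: 1+19/25x = −1+6/25x ⇒ -13/25x=2 ⇒ x=2/(-13/25)=-3.8462
Confirm numerically:
  x=-3.504: |R|=0.90335 <1
  x=-3.261: |R|=0.82931 <1
  x=-1.995: |R|=0.34907 <1
  x=-4.077: |R|=1.06067 >1
  x=-4.007: |R|=1.04264 >1
Interval (-3.8462, 0).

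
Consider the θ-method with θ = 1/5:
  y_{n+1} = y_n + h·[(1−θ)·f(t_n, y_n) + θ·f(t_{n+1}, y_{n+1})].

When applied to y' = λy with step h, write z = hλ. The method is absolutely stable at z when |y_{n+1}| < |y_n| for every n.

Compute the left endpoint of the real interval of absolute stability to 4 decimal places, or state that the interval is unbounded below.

Set f=λy, z=hλ:
  y_{n+1} = y_n + z·[4/5·y_n + 1/5·y_{n+1}] ⇒ (1 − 1/5z)y_{n+1} = (1 + 4/5z)y_n
  ⇒ R(z) = (1 + 4/5z)/(1 − 1/5z).

Boundary: |R(x)|=1, x<0.
x=-0.86: |R|=0.2662
R=−1: 1+4/5x = −1+1/5x ⇒ -3/5x=2 ⇒ x=2/(-3/5)=-3.3333
Confirm numerically:
  x=-3.003: |R|=0.87617 <1
  x=-2.691: |R|=0.74945 <1
  x=-2.555: |R|=0.69093 <1
  x=-2.478: |R|=0.65686 <1
  x=-3.842: |R|=1.17259 >1
  x=-3.810: |R|=1.16232 >1
So |R|<1 on (-3.3333, 0).

z* = -3.3333.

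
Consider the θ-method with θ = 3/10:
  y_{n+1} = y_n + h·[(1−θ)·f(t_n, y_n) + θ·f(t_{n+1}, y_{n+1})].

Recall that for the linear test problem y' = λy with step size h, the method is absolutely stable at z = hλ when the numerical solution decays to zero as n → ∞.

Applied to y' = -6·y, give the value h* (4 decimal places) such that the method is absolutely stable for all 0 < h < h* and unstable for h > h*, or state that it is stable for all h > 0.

Test eqn y'=λy, z=hλ:
  y_{n+1} = y_n + z·[7/10·y_n + 3/10·y_{n+1}] ⇒ (1 − 3/10z)y_{n+1} = (1 + 7/10z)y_n
  ⇒ R(z) = (1 + 7/10z)/(1 − 3/10z).

Find x<0 with |R(x)|<1.
x=-1.62: |R|=0.0902
R=−1: 1+7/10x = −1+3/10x ⇒ -2/5x=2 ⇒ x=2/(-2/5)=-5.0000
Confirm numerically:
  x=-4.932: |R|=0.98903 <1
  x=-3.596: |R|=0.72984 <1
  x=-2.112: |R|=0.29285 <1
  x=-5.144: |R|=1.02265 >1
Interval (-5.0000, 0).

(-5.0000,0); λ=-6 ⇒ h* = (5)/6 = 0.8333.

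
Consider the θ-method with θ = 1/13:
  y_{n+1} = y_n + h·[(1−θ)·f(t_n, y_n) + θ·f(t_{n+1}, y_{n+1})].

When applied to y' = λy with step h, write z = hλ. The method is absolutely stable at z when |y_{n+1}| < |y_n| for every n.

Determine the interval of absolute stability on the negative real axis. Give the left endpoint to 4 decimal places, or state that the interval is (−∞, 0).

Set f=λy, z=hλ:
  y_{n+1} = y_n + z·[12/13·y_n + 1/13·y_{n+1}] ⇒ (1 − 1/13z)y_{n+1} = (1 + 12/13z)y_n
  Hence R(z) = (1 + 12/13z)/(1 − 1/13z).

Need |R(x)|<1, x<0.
x=-0.86: |R|=0.1934
R=−1: 1+12/13x = −1+1/13x ⇒ -11/13x=2 ⇒ x=2/(-11/13)=-2.3636
Confirm numerically:
  x=-1.990: |R|=0.72582 <1
  x=-1.828: |R|=0.60264 <1
  x=-1.812: |R|=0.59033 <1
  x=-2.921: |R|=1.38509 >1
  x=-2.758: |R|=1.27529 >1
  x=-2.521: |R|=1.11153 >1
Interval (-2.3636, 0).

(-2.3636, 0).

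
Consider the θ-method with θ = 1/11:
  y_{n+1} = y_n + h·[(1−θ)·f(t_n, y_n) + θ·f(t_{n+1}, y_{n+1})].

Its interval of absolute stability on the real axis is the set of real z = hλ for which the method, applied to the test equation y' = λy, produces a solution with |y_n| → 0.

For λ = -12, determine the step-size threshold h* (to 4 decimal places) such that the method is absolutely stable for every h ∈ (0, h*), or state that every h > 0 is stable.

(-2.4444,0); λ=-12 ⇒ h* = (22/9)/12 = 0.2037.

With y'=λy (z=hλ):
  y_{n+1} = y_n + z·[10/11·y_n + 1/11·y_{n+1}] ⇒ (1 − 1/11z)y_{n+1} = (1 + 10/11z)y_n
  ⇒ R(z) = (1 + 10/11z)/(1 − 1/11z).

Boundary: |R(x)|=1, x<0.
x=-1.11: |R|=0.0083
R=−1: 1+10/11x = −1+1/11x ⇒ -9/11x=2 ⇒ x=2/(-9/11)=-2.4444
Confirm numerically:
  x=-2.164: |R|=0.80826 <1
  x=-1.992: |R|=0.68658 <1
  x=-1.776: |R|=0.52912 <1
  x=-1.152: |R|=0.04279 <1
  x=-2.595: |R|=1.09967 >1
  x=-2.549: |R|=1.06945 >1
Interval (-2.4444, 0).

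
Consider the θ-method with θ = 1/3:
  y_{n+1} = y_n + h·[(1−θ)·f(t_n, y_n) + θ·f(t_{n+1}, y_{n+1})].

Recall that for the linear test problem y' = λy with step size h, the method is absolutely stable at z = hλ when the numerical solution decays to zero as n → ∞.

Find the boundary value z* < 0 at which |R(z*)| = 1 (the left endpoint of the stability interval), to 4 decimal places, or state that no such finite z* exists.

left endpoint -6.0000.

On y'=λy, z=hλ:
  y_{n+1} = y_n + z·[2/3·y_n + 1/3·y_{n+1}] ⇒ (1 − 1/3z)y_{n+1} = (1 + 2/3z)y_n
  ⇒ R(z) = (1 + 2/3z)/(1 − 1/3z).

Need |R(x)|<1, x<0.
x=-1.32: |R|=0.0833
R=−1: 1+2/3x = −1+1/3x ⇒ -1/3x=2 ⇒ x=2/(-1/3)=-6.0000
Confirm numerically:
  x=-3.440: |R|=0.60248 <1
  x=-3.030: |R|=0.50746 <1
  x=-2.488: |R|=0.36006 <1
  x=-6.471: |R|=1.04973 >1
  x=-6.347: |R|=1.03712 >1
  x=-6.024: |R|=1.00266 >1
Stable set (-6.0000, 0).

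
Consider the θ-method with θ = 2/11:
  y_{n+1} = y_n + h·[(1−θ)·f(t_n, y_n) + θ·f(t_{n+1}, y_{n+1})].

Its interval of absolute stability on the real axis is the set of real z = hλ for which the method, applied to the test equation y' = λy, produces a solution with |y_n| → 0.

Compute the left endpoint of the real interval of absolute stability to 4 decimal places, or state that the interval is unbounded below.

On y'=λy, z=hλ:
  y_{n+1} = y_n + z·[9/11·y_n + 2/11·y_{n+1}] ⇒ (1 − 2/11z)y_{n+1} = (1 + 9/11z)y_n
  so R(z) = (1 + 9/11z)/(1 − 2/11z).

Find x<0 with |R(x)|<1.
x=-0.95: |R|=0.1899
R=−1: 1+9/11x = −1+2/11x ⇒ -7/11x=2 ⇒ x=2/(-7/11)=-3.1429
Confirm numerically:
  x=-2.764: |R|=0.83955 <1
  x=-2.749: |R|=0.83289 <1
  x=-2.632: |R|=0.78013 <1
  x=-3.630: |R|=1.18675 >1
  x=-3.555: |R|=1.15930 >1
Interval (-3.1429, 0).

z* = -3.1429.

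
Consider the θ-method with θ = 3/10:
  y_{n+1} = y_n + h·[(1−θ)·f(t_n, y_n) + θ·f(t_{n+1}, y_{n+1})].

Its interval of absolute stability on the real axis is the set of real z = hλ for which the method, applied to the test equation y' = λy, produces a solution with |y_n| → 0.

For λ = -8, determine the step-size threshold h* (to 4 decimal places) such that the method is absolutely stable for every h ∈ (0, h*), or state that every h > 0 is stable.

Test eqn y'=λy, z=hλ:
  y_{n+1} = y_n + z·[7/10·y_n + 3/10·y_{n+1}] ⇒ (1 − 3/10z)y_{n+1} = (1 + 7/10z)y_n
  Hence R(z) = (1 + 7/10z)/(1 − 3/10z).

Need |R(x)|<1, x<0.
x=-1.18: |R|=0.1285
R=−1: 1+7/10x = −1+3/10x ⇒ -2/5x=2 ⇒ x=2/(-2/5)=-5.0000
Confirm numerically:
  x=-3.615: |R|=0.73423 <1
  x=-2.796: |R|=0.52056 <1
  x=-2.707: |R|=0.49385 <1
  x=-2.622: |R|=0.46759 <1
  x=-5.532: |R|=1.08001 >1
  x=-5.445: |R|=1.06759 >1
  x=-5.238: |R|=1.03702 >1
Stable set (-5.0000, 0).

(-5.0000,0); λ=-8 ⇒ h* = (5)/8 = 0.6250.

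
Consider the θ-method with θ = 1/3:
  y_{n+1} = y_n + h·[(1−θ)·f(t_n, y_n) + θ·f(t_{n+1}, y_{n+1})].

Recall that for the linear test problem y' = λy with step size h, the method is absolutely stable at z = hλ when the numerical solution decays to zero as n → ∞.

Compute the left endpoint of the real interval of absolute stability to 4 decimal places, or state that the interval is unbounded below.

z* = -6.0000.

Set f=λy, z=hλ:
  y_{n+1} = y_n + z·[2/3·y_n + 1/3·y_{n+1}] ⇒ (1 − 1/3z)y_{n+1} = (1 + 2/3z)y_n
  so R(z) = (1 + 2/3z)/(1 − 1/3z).

Need |R(x)|<1, x<0.
x=-1.48: |R|=0.0089
R=−1: 1+2/3x = −1+1/3x ⇒ -1/3x=2 ⇒ x=2/(-1/3)=-6.0000
Confirm numerically:
  x=-5.807: |R|=0.97809 <1
  x=-4.443: |R|=0.79081 <1
  x=-2.606: |R|=0.39458 <1
  x=-6.372: |R|=1.03969 >1
  x=-6.299: |R|=1.03215 >1
So |R|<1 on (-6.0000, 0).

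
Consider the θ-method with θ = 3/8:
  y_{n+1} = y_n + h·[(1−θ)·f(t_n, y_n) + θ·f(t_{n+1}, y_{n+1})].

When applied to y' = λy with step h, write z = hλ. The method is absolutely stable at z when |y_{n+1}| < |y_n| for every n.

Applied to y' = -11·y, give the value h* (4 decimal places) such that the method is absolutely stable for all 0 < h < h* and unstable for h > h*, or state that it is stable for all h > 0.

Set f=λy, z=hλ:
  y_{n+1} = y_n + z·[5/8·y_n + 3/8·y_{n+1}] ⇒ (1 − 3/8z)y_{n+1} = (1 + 5/8z)y_n
  Hence R(z) = (1 + 5/8z)/(1 − 3/8z).

Find x<0 with |R(x)|<1.
x=-0.38: |R|=0.6674
R=−1: 1+5/8x = −1+3/8x ⇒ -1/4x=2 ⇒ x=2/(-1/4)=-8.0000
Confirm numerically:
  x=-7.368: |R|=0.95801 <1
  x=-6.950: |R|=0.92721 <1
  x=-5.932: |R|=0.83967 <1
  x=-4.877: |R|=0.72401 <1
  x=-8.566: |R|=1.03359 >1
  x=-8.229: |R|=1.01401 >1
  x=-8.064: |R|=1.00398 >1
Interval (-8.0000, 0).

(-8.0000,0); λ=-11 ⇒ h* = (8)/11 = 0.7273.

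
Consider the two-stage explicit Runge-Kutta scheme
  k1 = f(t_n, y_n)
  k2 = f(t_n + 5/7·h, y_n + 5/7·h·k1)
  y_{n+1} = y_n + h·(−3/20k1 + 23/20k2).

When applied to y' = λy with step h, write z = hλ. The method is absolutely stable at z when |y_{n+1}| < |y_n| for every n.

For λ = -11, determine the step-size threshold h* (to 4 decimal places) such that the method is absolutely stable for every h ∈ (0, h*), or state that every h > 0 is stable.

Set f=λy, z=hλ:
  k1=λy_n ⇒ h·k1=z·y_n;  k2=λ(1+5/7z)y_n ⇒ h·k2=z(1+5/7z)y_n
  y_{n+1}/y_n = 1 − 3/20z + 23/20z(1+5/7z) = 1 + z + 23/28z²
  Hence R(z) = 1 + z + 23/28z².

Need |R(x)|<1, x<0.
x=-0.91: |R|=0.7702
R=1: x+23/28x²=0 ⇒ x=−28/23=-1.2174; min R=1−1/(4·23/28)=0.6957>−1
Confirm numerically:
  x=-0.973: |R|=0.80467 <1
  x=-0.895: |R|=0.76298 <1
  x=-0.797: |R|=0.72478 <1
  x=-1.708: |R|=1.68832 >1
  x=-1.615: |R|=1.52747 >1
  x=-1.378: |R|=1.18180 >1
So |R|<1 on (-1.2174, 0).

(-1.2174,0); λ=-11 ⇒ h* = (28/23)/11 = 0.1107.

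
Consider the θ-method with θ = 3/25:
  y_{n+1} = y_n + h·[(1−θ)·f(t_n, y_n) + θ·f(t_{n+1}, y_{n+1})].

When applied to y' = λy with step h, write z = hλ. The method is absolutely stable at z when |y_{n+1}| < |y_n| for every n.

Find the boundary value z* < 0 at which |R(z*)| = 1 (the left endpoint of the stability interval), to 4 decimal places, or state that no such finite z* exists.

On y'=λy, z=hλ:
  y_{n+1} = y_n + z·[22/25·y_n + 3/25·y_{n+1}] ⇒ (1 − 3/25z)y_{n+1} = (1 + 22/25z)y_n
  Hence R(z) = (1 + 22/25z)/(1 − 3/25z).

Find x<0 with |R(x)|<1.
x=-0.89: |R|=0.1959
R=−1: 1+22/25x = −1+3/25x ⇒ -19/25x=2 ⇒ x=2/(-19/25)=-2.6316
Confirm numerically:
  x=-2.606: |R|=0.98519 <1
  x=-2.535: |R|=0.94372 <1
  x=-1.814: |R|=0.48972 <1
  x=-1.746: |R|=0.44355 <1
  x=-3.221: |R|=1.32308 >1
  x=-3.048: |R|=1.23172 >1
Stable set (-2.6316, 0).

z* = -2.6316.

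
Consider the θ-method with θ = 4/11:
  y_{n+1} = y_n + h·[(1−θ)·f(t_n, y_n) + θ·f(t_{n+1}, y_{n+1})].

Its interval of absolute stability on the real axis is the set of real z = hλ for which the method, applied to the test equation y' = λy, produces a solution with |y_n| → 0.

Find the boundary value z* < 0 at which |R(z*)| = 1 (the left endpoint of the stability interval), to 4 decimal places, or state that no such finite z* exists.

Test eqn y'=λy, z=hλ:
  y_{n+1} = y_n + z·[7/11·y_n + 4/11·y_{n+1}] ⇒ (1 − 4/11z)y_{n+1} = (1 + 7/11z)y_n
  ⇒ R(z) = (1 + 7/11z)/(1 − 4/11z).

Need |R(x)|<1, x<0.
x=-0.82: |R|=0.3683
R=−1: 1+7/11x = −1+4/11x ⇒ -3/11x=2 ⇒ x=2/(-3/11)=-7.3333
Confirm numerically:
  x=-5.415: |R|=0.82379 <1
  x=-4.657: |R|=0.72901 <1
  x=-4.071: |R|=0.64129 <1
  x=-7.610: |R|=1.02003 >1
  x=-7.400: |R|=1.00493 >1
  x=-7.399: |R|=1.00485 >1
So |R|<1 on (-7.3333, 0).

left endpoint -7.3333.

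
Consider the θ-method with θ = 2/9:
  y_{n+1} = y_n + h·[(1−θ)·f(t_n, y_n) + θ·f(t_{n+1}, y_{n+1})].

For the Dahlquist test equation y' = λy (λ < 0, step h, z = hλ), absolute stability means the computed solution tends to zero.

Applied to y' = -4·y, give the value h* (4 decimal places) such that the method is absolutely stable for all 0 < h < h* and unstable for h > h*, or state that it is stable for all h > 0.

With y'=λy (z=hλ):
  y_{n+1} = y_n + z·[7/9·y_n + 2/9·y_{n+1}] ⇒ (1 − 2/9z)y_{n+1} = (1 + 7/9z)y_n
  so R(z) = (1 + 7/9z)/(1 − 2/9z).

Solve |R(x)|<1 on ℝ⁻.
x=-1.41: |R|=0.0736
R=−1: 1+7/9x = −1+2/9x ⇒ -5/9x=2 ⇒ x=2/(-5/9)=-3.6000
Confirm numerically:
  x=-3.550: |R|=0.98447 <1
  x=-3.338: |R|=0.91643 <1
  x=-3.142: |R|=0.85017 <1
  x=-1.714: |R|=0.24123 <1
  x=-4.135: |R|=1.15489 >1
  x=-3.673: |R|=1.02233 >1
So |R|<1 on (-3.6000, 0).

(-3.6000,0); λ=-4 ⇒ h* = (18/5)/4 = 0.9000.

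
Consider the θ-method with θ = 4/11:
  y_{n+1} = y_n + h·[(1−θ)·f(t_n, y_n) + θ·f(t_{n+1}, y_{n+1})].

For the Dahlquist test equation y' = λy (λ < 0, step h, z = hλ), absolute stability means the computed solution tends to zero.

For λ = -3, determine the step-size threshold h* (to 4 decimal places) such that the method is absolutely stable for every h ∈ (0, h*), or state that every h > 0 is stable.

With y'=λy (z=hλ):
  y_{n+1} = y_n + z·[7/11·y_n + 4/11·y_{n+1}] ⇒ (1 − 4/11z)y_{n+1} = (1 + 7/11z)y_n
  ⇒ R(z) = (1 + 7/11z)/(1 − 4/11z).

Solve |R(x)|<1 on ℝ⁻.
x=-1.19: |R|=0.1694
R=−1: 1+7/11x = −1+4/11x ⇒ -3/11x=2 ⇒ x=2/(-3/11)=-7.3333
Confirm numerically:
  x=-7.313: |R|=0.99848 <1
  x=-5.612: |R|=0.84561 <1
  x=-4.137: |R|=0.65192 <1
  x=-3.197: |R|=0.47835 <1
  x=-7.890: |R|=1.03924 >1
  x=-7.793: |R|=1.03270 >1
Interval (-7.3333, 0).

(-7.3333,0); λ=-3 ⇒ h* = (22/3)/3 = 2.4444.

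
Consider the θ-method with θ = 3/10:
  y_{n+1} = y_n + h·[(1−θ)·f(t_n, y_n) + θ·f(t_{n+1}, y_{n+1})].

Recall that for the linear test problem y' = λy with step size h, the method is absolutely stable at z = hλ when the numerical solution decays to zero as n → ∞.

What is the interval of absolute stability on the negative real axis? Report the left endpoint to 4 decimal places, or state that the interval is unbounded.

z∈(-5.0000,0).

On y'=λy, z=hλ:
  y_{n+1} = y_n + z·[7/10·y_n + 3/10·y_{n+1}] ⇒ (1 − 3/10z)y_{n+1} = (1 + 7/10z)y_n
  Hence R(z) = (1 + 7/10z)/(1 − 3/10z).

Solve |R(x)|<1 on ℝ⁻.
x=-1.12: |R|=0.1617
R=−1: 1+7/10x = −1+3/10x ⇒ -2/5x=2 ⇒ x=2/(-2/5)=-5.0000
Confirm numerically:
  x=-3.471: |R|=0.70039 <1
  x=-2.782: |R|=0.51641 <1
  x=-2.535: |R|=0.43993 <1
  x=-5.521: |R|=1.07845 >1
  x=-5.418: |R|=1.06369 >1
  x=-5.407: |R|=1.06209 >1
Stable set (-5.0000, 0).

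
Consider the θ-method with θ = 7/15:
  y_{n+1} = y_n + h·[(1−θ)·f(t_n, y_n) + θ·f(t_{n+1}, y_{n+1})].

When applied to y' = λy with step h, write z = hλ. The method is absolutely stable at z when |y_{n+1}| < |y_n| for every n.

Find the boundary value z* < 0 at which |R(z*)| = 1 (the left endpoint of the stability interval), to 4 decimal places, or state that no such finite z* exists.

On y'=λy, z=hλ:
  y_{n+1} = y_n + z·[8/15·y_n + 7/15·y_{n+1}] ⇒ (1 − 7/15z)y_{n+1} = (1 + 8/15z)y_n
  so R(z) = (1 + 8/15z)/(1 − 7/15z).

Find x<0 with |R(x)|<1.
x=-1.61: |R|=0.0807
R=−1: 1+8/15x = −1+7/15x ⇒ -1/15x=2 ⇒ x=2/(-1/15)=-30.0000
Confirm numerically:
  x=-22.093: |R|=0.95339 <1
  x=-19.155: |R|=0.92726 <1
  x=-17.604: |R|=0.91032 <1
  x=-12.536: |R|=0.83004 <1
  x=-30.359: |R|=1.00158 >1
  x=-30.090: |R|=1.00040 >1
So |R|<1 on (-30.0000, 0).

left endpoint -30.0000.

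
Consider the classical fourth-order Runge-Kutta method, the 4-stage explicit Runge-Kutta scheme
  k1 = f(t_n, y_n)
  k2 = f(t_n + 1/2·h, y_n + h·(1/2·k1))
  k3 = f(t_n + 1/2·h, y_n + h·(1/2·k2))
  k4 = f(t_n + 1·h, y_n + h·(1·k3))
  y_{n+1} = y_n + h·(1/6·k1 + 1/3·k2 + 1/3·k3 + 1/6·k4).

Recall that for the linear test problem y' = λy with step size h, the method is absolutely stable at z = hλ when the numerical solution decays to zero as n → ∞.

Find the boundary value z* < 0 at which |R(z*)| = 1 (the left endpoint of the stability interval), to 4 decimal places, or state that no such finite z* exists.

Test eqn y'=λy, z=hλ:
  order 4, 4-stage ⇒ R(z)=1+z+z^2/2+z^3/6+z^4/24
  (e.g. R(-0.91)=0.40703, |R|=0.40703)

Need |R(x)|<1, x<0.
x=-0.91: |R|=0.4070
|R(-2.78)|=0.9920 |R(-2.49)|=0.6387 |R(-1.91)|=0.3073
Bisect:
  x_lo=-3.5084 |R|=2.7616  x_hi=-0.0777 |R|=0.9253
  mid=-1.79306 |R|=0.28436 →hi
  mid=-2.65074 |R|=0.81538 →hi
  mid=-3.07958 |R|=1.54225 →lo
  mid=-2.86516 |R|=1.12724 →lo
  mid=-2.75795 |R|=0.95955 →hi
  mid=-2.81156 |R|=1.04032 →lo
  mid=-2.78475 |R|=0.99918 →hi
  mid=-2.79815 |R|=1.01956 →lo
  mid=-2.79145 |R|=1.00933 →lo
  ...
  [-2.78538,-2.78517] ⇒ x*=-2.7853
Interval (-2.7853, 0).

z* = -2.7853.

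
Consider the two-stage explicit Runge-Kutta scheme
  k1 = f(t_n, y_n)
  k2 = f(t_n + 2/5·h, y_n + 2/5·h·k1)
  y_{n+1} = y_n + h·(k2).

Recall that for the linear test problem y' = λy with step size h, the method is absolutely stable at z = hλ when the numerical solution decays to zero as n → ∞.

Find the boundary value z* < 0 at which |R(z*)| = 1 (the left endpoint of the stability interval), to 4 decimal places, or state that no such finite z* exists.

Set f=λy, z=hλ:
  k1=λy_n ⇒ h·k1=z·y_n;  k2=λ(1+2/5z)y_n ⇒ h·k2=z(1+2/5z)y_n
  y_{n+1}/y_n = 1 + z(1+2/5z) = 1 + z + 2/5z²
  so R(z) = 1 + z + 2/5z².

Solve |R(x)|<1 on ℝ⁻.
x=-0.6: |R|=0.5440
R=1: x+2/5x²=0 ⇒ x=−5/2=-2.5000; min R=1−1/(4·2/5)=0.3750>−1
Confirm numerically:
  x=-2.419: |R|=0.92162 <1
  x=-2.052: |R|=0.63228 <1
  x=-1.604: |R|=0.42513 <1
  x=-1.068: |R|=0.38825 <1
  x=-3.048: |R|=1.66812 >1
  x=-2.739: |R|=1.26185 >1
  x=-2.732: |R|=1.25353 >1
So |R|<1 on (-2.5000, 0).

left endpoint -2.5000.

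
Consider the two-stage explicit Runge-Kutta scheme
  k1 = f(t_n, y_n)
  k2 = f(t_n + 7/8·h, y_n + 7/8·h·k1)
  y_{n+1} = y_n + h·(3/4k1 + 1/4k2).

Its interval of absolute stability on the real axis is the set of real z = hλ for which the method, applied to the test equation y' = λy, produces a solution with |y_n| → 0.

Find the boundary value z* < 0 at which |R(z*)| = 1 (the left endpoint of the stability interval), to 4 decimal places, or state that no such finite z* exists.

With y'=λy (z=hλ):
  k1=λy_n ⇒ h·k1=z·y_n;  k2=λ(1+7/8z)y_n ⇒ h·k2=z(1+7/8z)y_n
  y_{n+1}/y_n = 1 + 3/4z + 1/4z(1+7/8z) = 1 + z + 7/32z²
  R(z) = 1 + z + 7/32z².

Need |R(x)|<1, x<0.
x=-1.21: |R|=0.1103
R=1: x+7/32x²=0 ⇒ x=−32/7=-4.5714; min R=1−1/(4·7/32)=-0.1429>−1
Confirm numerically:
  x=-3.846: |R|=0.38969 <1
  x=-3.460: |R|=0.15879 <1
  x=-2.403: |R|=0.13985 <1
  x=-5.064: |R|=1.54565 >1
  x=-4.891: |R|=1.34191 >1
So |R|<1 on (-4.5714, 0).

z* = -4.5714.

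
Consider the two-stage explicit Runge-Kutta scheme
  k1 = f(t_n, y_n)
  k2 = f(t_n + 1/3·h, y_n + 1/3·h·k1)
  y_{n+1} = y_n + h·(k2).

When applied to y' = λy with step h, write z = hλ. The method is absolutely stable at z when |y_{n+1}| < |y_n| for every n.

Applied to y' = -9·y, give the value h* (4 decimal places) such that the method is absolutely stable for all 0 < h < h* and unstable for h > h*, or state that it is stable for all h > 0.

(-3.0000,0); λ=-9 ⇒ h* = (3)/9 = 0.3333.

On y'=λy, z=hλ:
  k1=λy_n ⇒ h·k1=z·y_n;  k2=λ(1+1/3z)y_n ⇒ h·k2=z(1+1/3z)y_n
  y_{n+1}/y_n = 1 + z(1+1/3z) = 1 + z + 1/3z²
  so R(z) = 1 + z + 1/3z².

Solve |R(x)|<1 on ℝ⁻.
x=-1.72: |R|=0.2661
R=1: x+1/3x²=0 ⇒ x=−3=-3.0000; min R=1−1/(4·1/3)=0.2500>−1
Confirm numerically:
  x=-2.816: |R|=0.82729 <1
  x=-2.308: |R|=0.46762 <1
  x=-2.176: |R|=0.40233 <1
  x=-2.155: |R|=0.39301 <1
  x=-3.397: |R|=1.44954 >1
  x=-3.063: |R|=1.06432 >1
Interval (-3.0000, 0).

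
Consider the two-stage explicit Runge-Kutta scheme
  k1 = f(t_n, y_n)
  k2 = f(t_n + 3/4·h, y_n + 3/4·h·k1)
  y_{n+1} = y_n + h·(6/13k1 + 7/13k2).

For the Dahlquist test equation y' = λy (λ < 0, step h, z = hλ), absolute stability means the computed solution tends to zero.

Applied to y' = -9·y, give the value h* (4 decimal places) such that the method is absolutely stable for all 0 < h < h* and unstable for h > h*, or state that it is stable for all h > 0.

(-2.4762,0); λ=-9 ⇒ h* = (52/21)/9 = 0.2751.

Set f=λy, z=hλ:
  k1=λy_n ⇒ h·k1=z·y_n;  k2=λ(1+3/4z)y_n ⇒ h·k2=z(1+3/4z)y_n
  y_{n+1}/y_n = 1 + 6/13z + 7/13z(1+3/4z) = 1 + z + 21/52z²
  so R(z) = 1 + z + 21/52z².

Find x<0 with |R(x)|<1.
x=-1.53: |R|=0.4154
R=1: x+21/52x²=0 ⇒ x=−52/21=-2.4762; min R=1−1/(4·21/52)=0.3810>−1
Confirm numerically:
  x=-2.211: |R|=0.76321 <1
  x=-2.051: |R|=0.64782 <1
  x=-1.139: |R|=0.38492 <1
  x=-1.118: |R|=0.38678 <1
  x=-2.884: |R|=1.47497 >1
  x=-2.538: |R|=1.06335 >1
Stable set (-2.4762, 0).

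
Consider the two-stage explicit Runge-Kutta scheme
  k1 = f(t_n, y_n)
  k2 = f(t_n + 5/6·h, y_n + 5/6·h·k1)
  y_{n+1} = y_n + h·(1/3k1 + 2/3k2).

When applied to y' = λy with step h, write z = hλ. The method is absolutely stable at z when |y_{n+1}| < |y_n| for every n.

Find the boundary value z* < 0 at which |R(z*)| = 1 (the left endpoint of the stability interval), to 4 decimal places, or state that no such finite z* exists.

z* = -1.8000.

Set f=λy, z=hλ:
  k1=λy_n ⇒ h·k1=z·y_n;  k2=λ(1+5/6z)y_n ⇒ h·k2=z(1+5/6z)y_n
  y_{n+1}/y_n = 1 + 1/3z + 2/3z(1+5/6z) = 1 + z + 5/9z²
  ⇒ R(z) = 1 + z + 5/9z².

Boundary: |R(x)|=1, x<0.
x=-1.74: |R|=0.9420
R=1: x+5/9x²=0 ⇒ x=−9/5=-1.8000; min R=1−1/(4·5/9)=0.5500>−1
Confirm numerically:
  x=-1.732: |R|=0.93457 <1
  x=-0.886: |R|=0.55011 <1
  x=-0.746: |R|=0.56318 <1
  x=-0.731: |R|=0.56587 <1
  x=-1.920: |R|=1.12800 >1
  x=-1.841: |R|=1.04193 >1
Interval (-1.8000, 0).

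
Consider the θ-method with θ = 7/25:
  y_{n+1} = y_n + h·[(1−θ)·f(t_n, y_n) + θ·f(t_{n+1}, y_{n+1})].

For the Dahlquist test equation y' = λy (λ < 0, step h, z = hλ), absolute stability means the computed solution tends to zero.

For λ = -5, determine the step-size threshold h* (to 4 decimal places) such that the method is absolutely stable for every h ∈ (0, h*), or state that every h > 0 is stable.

(-4.5455,0); λ=-5 ⇒ h* = (50/11)/5 = 0.9091.

Test eqn y'=λy, z=hλ:
  y_{n+1} = y_n + z·[18/25·y_n + 7/25·y_{n+1}] ⇒ (1 − 7/25z)y_{n+1} = (1 + 18/25z)y_n
  Hence R(z) = (1 + 18/25z)/(1 − 7/25z).

Solve |R(x)|<1 on ℝ⁻.
x=-0.92: |R|=0.2684
R=−1: 1+18/25x = −1+7/25x ⇒ -11/25x=2 ⇒ x=2/(-11/25)=-4.5455
Confirm numerically:
  x=-4.259: |R|=0.94251 <1
  x=-3.501: |R|=0.76793 <1
  x=-3.328: |R|=0.72271 <1
  x=-4.921: |R|=1.06949 >1
  x=-4.715: |R|=1.03215 >1
So |R|<1 on (-4.5455, 0).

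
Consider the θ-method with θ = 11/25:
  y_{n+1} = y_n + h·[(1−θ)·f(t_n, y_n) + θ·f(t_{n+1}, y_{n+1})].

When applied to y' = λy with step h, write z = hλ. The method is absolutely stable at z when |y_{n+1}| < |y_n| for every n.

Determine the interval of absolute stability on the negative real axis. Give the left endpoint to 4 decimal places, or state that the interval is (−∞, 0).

Test eqn y'=λy, z=hλ:
  y_{n+1} = y_n + z·[14/25·y_n + 11/25·y_{n+1}] ⇒ (1 − 11/25z)y_{n+1} = (1 + 14/25z)y_n
  so R(z) = (1 + 14/25z)/(1 − 11/25z).

Find x<0 with |R(x)|<1.
x=-1.21: |R|=0.2104
R=−1: 1+14/25x = −1+11/25x ⇒ -3/25x=2 ⇒ x=2/(-3/25)=-16.6667
Confirm numerically:
  x=-15.035: |R|=0.97429 <1
  x=-13.642: |R|=0.94817 <1
  x=-9.869: |R|=0.84731 <1
  x=-8.390: |R|=0.78830 <1
  x=-17.134: |R|=1.00657 >1
  x=-17.006: |R|=1.00480 >1
  x=-16.768: |R|=1.00145 >1
So |R|<1 on (-16.6667, 0).

(-16.6667, 0).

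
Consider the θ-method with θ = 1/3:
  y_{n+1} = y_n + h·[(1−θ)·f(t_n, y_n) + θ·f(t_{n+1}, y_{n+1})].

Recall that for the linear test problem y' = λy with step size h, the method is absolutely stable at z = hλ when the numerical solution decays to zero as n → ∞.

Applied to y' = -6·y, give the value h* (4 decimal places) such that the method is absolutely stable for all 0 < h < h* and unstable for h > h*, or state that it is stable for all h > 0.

(-6.0000,0); λ=-6 ⇒ h* = (6)/6 = 1.0000.

Set f=λy, z=hλ:
  y_{n+1} = y_n + z·[2/3·y_n + 1/3·y_{n+1}] ⇒ (1 − 1/3z)y_{n+1} = (1 + 2/3z)y_n
  Hence R(z) = (1 + 2/3z)/(1 − 1/3z).

Need |R(x)|<1, x<0.
x=-0.55: |R|=0.5352
R=−1: 1+2/3x = −1+1/3x ⇒ -1/3x=2 ⇒ x=2/(-1/3)=-6.0000
Confirm numerically:
  x=-5.034: |R|=0.87976 <1
  x=-3.647: |R|=0.64601 <1
  x=-3.144: |R|=0.53516 <1
  x=-3.036: |R|=0.50895 <1
  x=-6.561: |R|=1.05868 >1
  x=-6.556: |R|=1.05818 >1
  x=-6.523: |R|=1.05492 >1
So |R|<1 on (-6.0000, 0).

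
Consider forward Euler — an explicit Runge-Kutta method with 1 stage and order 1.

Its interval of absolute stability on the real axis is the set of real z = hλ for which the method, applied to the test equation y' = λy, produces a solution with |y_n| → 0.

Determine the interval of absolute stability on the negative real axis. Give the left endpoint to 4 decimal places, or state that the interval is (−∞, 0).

Set f=λy, z=hλ:
  order 1, 1-stage ⇒ R(z)=1+z
  (e.g. R(-1.38)=-0.38000, |R|=0.38000)

Solve |R(x)|<1 on ℝ⁻.
x=-1.38: |R|=0.3800
|R(-2.39)|=1.3900 |R(-1.58)|=0.5800 |R(-0.66)|=0.3400
Bisect:
  x_lo=-2.8518 |R|=1.8518  x_hi=-0.1667 |R|=0.8333
  mid=-1.50925 |R|=0.50925 →hi
  mid=-2.18054 |R|=1.18054 →lo
  mid=-1.84490 |R|=0.84490 →hi
  mid=-2.01272 |R|=1.01272 →lo
  mid=-1.92881 |R|=0.92881 →hi
  mid=-1.97076 |R|=0.97076 →hi
  mid=-1.99174 |R|=0.99174 →hi
  mid=-2.00223 |R|=1.00223 →lo
  mid=-1.99699 |R|=0.99699 →hi
  mid=-1.99961 |R|=0.99961 →hi
  ...
  [-2.00010,-1.99994] ⇒ x*=-2.0000
Interval (-2.0000, 0).

(-2.0000, 0).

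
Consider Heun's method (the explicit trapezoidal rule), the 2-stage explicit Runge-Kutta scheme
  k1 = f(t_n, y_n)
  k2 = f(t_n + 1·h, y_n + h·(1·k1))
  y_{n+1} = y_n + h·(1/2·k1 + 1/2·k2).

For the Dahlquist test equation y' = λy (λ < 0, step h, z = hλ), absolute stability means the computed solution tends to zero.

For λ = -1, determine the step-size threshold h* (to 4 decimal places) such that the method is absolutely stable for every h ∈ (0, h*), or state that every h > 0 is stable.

Set f=λy, z=hλ:
  order 2, 2-stage ⇒ R(z)=1+z+z^2/2
  (e.g. R(-1.16)=0.51280, |R|=0.51280)

Find x<0 with |R(x)|<1.
x=-1.16: |R|=0.5128
|R(-1.74)|=0.7738 |R(-1.65)|=0.7112 |R(-1.4)|=0.5800
Bisect:
  x_lo=-2.8842 |R|=2.2752  x_hi=-0.0898 |R|=0.9143
  mid=-1.48700 |R|=0.61858 →hi
  mid=-2.18563 |R|=1.20285 →lo
  mid=-1.83631 |R|=0.84971 →hi
  mid=-2.01097 |R|=1.01103 →lo
  mid=-1.92364 |R|=0.92656 →hi
  mid=-1.96731 |R|=0.96784 →hi
  mid=-1.98914 |R|=0.98920 →hi
  mid=-2.00005 |R|=1.00005 →lo
  mid=-1.99460 |R|=0.99461 →hi
  mid=-1.99732 |R|=0.99733 →hi
  ...
  [-2.00005,-1.99988] ⇒ x*=-2.0000
Stable set (-2.0000, 0).

(-2.0000,0); λ=-1 ⇒ h* = 2.0000.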